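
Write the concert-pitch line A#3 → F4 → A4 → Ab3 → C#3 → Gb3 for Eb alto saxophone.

F##4 D5 F#5 F4 A#3 Eb4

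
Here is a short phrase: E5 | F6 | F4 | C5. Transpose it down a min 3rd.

C#5 D6 D4 A4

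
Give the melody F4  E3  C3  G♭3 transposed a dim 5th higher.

Cb5 Bb3 Gb3 Dbb4

A diminished fifth up from F4 gives Cb5.
E3 up a diminished fifth is Bb3.
C3: a fifth up reaches G, and 6 semitones makes it Gb3.
Gb3: a fifth up reaches D, and 6 semitones makes it Dbb4.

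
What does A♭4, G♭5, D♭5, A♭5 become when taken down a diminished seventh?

B3 A4 E4 B4

A diminished seventh down from Ab4 gives B3.
A diminished seventh down from Gb5 gives A4.
A diminished seventh down from Db5 gives E4.
A diminished seventh down from Ab5 gives B4.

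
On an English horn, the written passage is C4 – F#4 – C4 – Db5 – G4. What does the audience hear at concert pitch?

Written C4 on the English horn sounds as F3, a perfect fifth lower; apply that shift to every note.
C4 → F3
F#4 → B3
C4 → F3
Db5 → Gb4
G4 → C4

F3 B3 F3 Gb4 C4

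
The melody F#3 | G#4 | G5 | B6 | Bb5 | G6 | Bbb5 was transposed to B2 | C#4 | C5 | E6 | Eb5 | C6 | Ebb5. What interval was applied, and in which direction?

down a perfect fifth

From F#3 to B2 is 5 letter names — a fifth of some quality.
B2 to F#3 is 7 semitones, which makes it a perfect fifth; the second version is lower, so the direction is down.
Checking another pair — Bbb5 → Ebb5 — gives the same interval.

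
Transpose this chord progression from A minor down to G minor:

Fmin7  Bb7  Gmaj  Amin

Ebmin7 Ab7 Fmaj Gmin

A minor down to G minor is a major second; each chord root moves by that interval while the quality stays the same.
Fmin7: root F down a major second → Eb, giving Ebmin7.
Bb7: root Bb down a major second → Ab, giving Ab7.
Gmaj: root G down a major second → F, giving Fmaj.
Amin: root A down a major second → G, giving Gmin.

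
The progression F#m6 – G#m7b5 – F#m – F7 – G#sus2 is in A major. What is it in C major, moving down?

Am6 Bm7b5 Am Ab7 Bsus2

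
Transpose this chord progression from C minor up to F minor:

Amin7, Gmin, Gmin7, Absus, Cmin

C minor up to F minor is a perfect fourth; each chord root moves by that interval while the quality stays the same.
Amin7: root A up a perfect fourth → D, giving Dmin7.
Gmin: root G up a perfect fourth → C, giving Cmin.
Gmin7: root G up a perfect fourth → C, giving Cmin7.
Absus: root Ab up a perfect fourth → Db, giving Dbsus.
Cmin: root C up a perfect fourth → F, giving Fmin.

Dmin7 Cmin Cmin7 Dbsus Fmin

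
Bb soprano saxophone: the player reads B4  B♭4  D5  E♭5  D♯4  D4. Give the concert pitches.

A4 Ab4 C5 Db5 C#4 C4

The Bb soprano saxophone sounds a major second below written, so transpose each written note down a major second.
B4 to A4
Bb4 to Ab4
D5 to C5
Eb5 to Db5
D#4 to C#4
D4 to C4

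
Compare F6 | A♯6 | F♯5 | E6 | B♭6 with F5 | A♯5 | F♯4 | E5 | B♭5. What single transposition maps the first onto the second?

Take the first pair: F6 → F5. F to F spans 8 letter names, so the interval is some kind of octave.
F5 to F6 is 12 semitones, which makes it a perfect octave; the second version is lower, so the direction is down.
Checking another pair — Bb6 → Bb5 — gives the same interval.

down a perfect octave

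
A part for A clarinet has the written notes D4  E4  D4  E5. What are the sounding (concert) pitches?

B3 C#4 B3 C#5

Written C4 on the A clarinet sounds as A3, a minor third lower; apply that shift to every note.
D4 gives B3
E4 gives C#4
D4 gives B3
E5 gives C#5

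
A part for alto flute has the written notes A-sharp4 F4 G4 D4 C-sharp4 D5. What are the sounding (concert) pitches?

E#4 C4 D4 A3 G#3 A4

Written C4 on the alto flute sounds as G3, a perfect fourth lower; apply that shift to every note.
A#4 gives E#4
F4 gives C4
G4 gives D4
D4 gives A3
C#4 gives G#3
D5 gives A4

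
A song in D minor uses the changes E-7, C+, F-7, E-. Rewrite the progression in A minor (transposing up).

B-7 G+ C-7 B-

D minor up to A minor is a perfect fifth; each chord root moves by that interval while the quality stays the same.
E-7: root E up a perfect fifth → B, giving B-7.
C+: root C up a perfect fifth → G, giving G+.
F-7: root F up a perfect fifth → C, giving C-7.
E-: root E up a perfect fifth → B, giving B-.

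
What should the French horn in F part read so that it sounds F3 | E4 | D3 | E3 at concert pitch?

C4 B4 A3 B3

Written C4 sounds as F3 on the French horn in F, so concert pitches are written a perfect fifth up.
F3 -> C4
E4 -> B4
D3 -> A3
E3 -> B3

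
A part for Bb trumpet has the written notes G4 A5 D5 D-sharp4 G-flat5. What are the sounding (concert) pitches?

F4 G5 C5 C#4 Fb5

Written C4 on the Bb trumpet sounds as Bb3, a major second lower; apply that shift to every note.
G4 → F4
A5 → G5
D5 → C5
D#4 → C#4
Gb5 → Fb5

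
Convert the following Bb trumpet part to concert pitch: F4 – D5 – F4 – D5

Eb4 C5 Eb4 C5

Written C4 on the Bb trumpet sounds as Bb3, a major second lower; apply that shift to every note.
F4 → Eb4
D5 → C5
F4 → Eb4
D5 → C5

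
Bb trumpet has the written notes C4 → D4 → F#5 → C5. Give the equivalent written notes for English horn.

First find concert pitch: the Bb trumpet sounds a major second below written, so C4 D4 F#5 C5 sounds Bb3 C4 E5 Bb4.
Then write for English horn: it sounds a perfect fifth below written, so the part must be a perfect fifth above concert.
Bb3 → F4
C4 → G4
E5 → B5
Bb4 → F5

F4 G4 B5 F5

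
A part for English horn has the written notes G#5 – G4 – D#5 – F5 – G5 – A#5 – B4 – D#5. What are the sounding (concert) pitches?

C#5 C4 G#4 Bb4 C5 D#5 E4 G#4

The English horn sounds a perfect fifth below written, so transpose each written note down a perfect fifth.
G#5 becomes C#5
G4 becomes C4
D#5 becomes G#4
F5 becomes Bb4
G5 becomes C5
A#5 becomes D#5
B4 becomes E4
D#5 becomes G#4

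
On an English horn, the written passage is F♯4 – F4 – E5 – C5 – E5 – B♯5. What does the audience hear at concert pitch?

The English horn sounds a perfect fifth below written, so transpose each written note down a perfect fifth.
F#4 to B3
F4 to Bb3
E5 to A4
C5 to F4
E5 to A4
B#5 to E#5

B3 Bb3 A4 F4 A4 E#5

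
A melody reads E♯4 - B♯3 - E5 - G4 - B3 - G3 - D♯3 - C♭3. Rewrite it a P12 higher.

E#4 up a perfect twelfth is B#5.
B#3: a twelfth up reaches F, and 19 semitones makes it F##5.
A perfect twelfth up from E5 gives B6.
G4 up a perfect twelfth is D6.
A perfect twelfth up from B3 gives F#5.
G3 up a perfect twelfth is D5.
D#3: a twelfth up reaches A, and 19 semitones makes it A#4.
A perfect twelfth up from Cb3 gives Gb4.

B#5 F##5 B6 D6 F#5 D5 A#4 Gb4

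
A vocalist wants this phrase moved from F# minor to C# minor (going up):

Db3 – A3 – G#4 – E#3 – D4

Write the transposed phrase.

F# minor to C# minor up is a perfect fifth, so every note moves up by that interval.
Db3 gives Ab3
A3 gives E4
G#4 gives D#5
E#3 gives B#3
D4 gives A4

Ab3 E4 D#5 B#3 A4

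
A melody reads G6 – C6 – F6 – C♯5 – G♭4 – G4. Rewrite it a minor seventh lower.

G6 → A5
C6 → D5
F6 → G5
C#5 → D#4
Gb4 → Ab3
G4 → A3

A5 D5 G5 D#4 Ab3 A3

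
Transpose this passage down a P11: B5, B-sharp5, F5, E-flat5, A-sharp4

B5 down a perfect eleventh is F#4.
B#5: an eleventh down reaches F, and 17 semitones makes it F##4.
F5 down a perfect eleventh is C4.
A perfect eleventh down from Eb5 gives Bb3.
A perfect eleventh down from A#4 gives E#3.

F#4 F##4 C4 Bb3 E#3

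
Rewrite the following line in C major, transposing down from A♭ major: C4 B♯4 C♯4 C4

E3 D##4 E#3 E3

A♭ major to C major down is a minor sixth, so every note moves down by that interval.
C4 to E3
B#4 to D##4
C#4 to E#3
C4 to E3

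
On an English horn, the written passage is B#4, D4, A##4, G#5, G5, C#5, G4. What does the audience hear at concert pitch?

E#4 G3 D##4 C#5 C5 F#4 C4

Written C4 on the English horn sounds as F3, a perfect fifth lower; apply that shift to every note.
B#4 -> E#4
D4 -> G3
A##4 -> D##4
G#5 -> C#5
G5 -> C5
C#5 -> F#4
G4 -> C4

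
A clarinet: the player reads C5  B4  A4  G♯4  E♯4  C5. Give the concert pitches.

The A clarinet sounds a minor third below written, so transpose each written note down a minor third.
C5 → A4
B4 → G#4
A4 → F#4
G#4 → E#4
E#4 → C##4
C5 → A4

A4 G#4 F#4 E#4 C##4 A4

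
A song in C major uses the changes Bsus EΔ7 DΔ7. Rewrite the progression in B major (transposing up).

A#sus D#Δ7 C#Δ7

C major up to B major is a major seventh; each chord root moves by that interval while the quality stays the same.
Bsus: root B up a major seventh → A#, giving A#sus.
EΔ7: root E up a major seventh → D#, giving D#Δ7.
DΔ7: root D up a major seventh → C#, giving C#Δ7.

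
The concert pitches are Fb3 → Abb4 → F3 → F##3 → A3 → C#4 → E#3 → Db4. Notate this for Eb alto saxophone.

Db4 Fb5 D4 D##4 F#4 A#4 C##4 Bb4

Written C4 sounds as Eb3 on the Eb alto saxophone, so concert pitches are written a major sixth up.
Fb3 gives Db4
Abb4 gives Fb5
F3 gives D4
F##3 gives D##4
A3 gives F#4
C#4 gives A#4
E#3 gives C##4
Db4 gives Bb4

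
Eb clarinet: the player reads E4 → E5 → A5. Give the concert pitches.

G4 G5 C6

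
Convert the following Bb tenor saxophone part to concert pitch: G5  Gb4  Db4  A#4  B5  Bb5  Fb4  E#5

F4 Fb3 Cb3 G#3 A4 Ab4 Ebb3 D#4

Written C4 on the Bb tenor saxophone sounds as Bb2, a major ninth lower; apply that shift to every note.
G5 to F4
Gb4 to Fb3
Db4 to Cb3
A#4 to G#3
B5 to A4
Bb5 to Ab4
Fb4 to Ebb3
E#5 to D#4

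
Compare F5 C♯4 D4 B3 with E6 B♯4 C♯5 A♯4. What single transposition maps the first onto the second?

Take the first pair: F5 → E6. F to E spans 7 letter names, so the interval is some kind of seventh.
F5 to E6 is 11 semitones, which makes it a major seventh; the second version is higher, so the direction is up.
Checking another pair — B3 → A#4 — gives the same interval.

up a major seventh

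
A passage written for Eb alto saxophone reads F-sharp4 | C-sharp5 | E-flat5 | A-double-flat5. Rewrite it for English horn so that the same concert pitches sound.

E4 B4 Db5 Gbb5

First find concert pitch: the Eb alto saxophone sounds a major sixth below written, so F-sharp4 C-sharp5 E-flat5 A-double-flat5 sounds A3 E4 Gb4 Cbb5.
Then write for English horn: it sounds a perfect fifth below written, so the part must be a perfect fifth above concert.
A3 → E4
E4 → B4
Gb4 → Db5
Cbb5 → Gbb5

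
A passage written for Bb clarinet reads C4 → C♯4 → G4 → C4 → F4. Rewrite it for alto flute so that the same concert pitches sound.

First find concert pitch: the Bb clarinet sounds a major second below written, so C4 C♯4 G4 C4 F4 sounds Bb3 B3 F4 Bb3 Eb4.
Then write for alto flute: it sounds a perfect fourth below written, so the part must be a perfect fourth above concert.
Bb3 → Eb4
B3 → E4
F4 → Bb4
Bb3 → Eb4
Eb4 → Ab4

Eb4 E4 Bb4 Eb4 Ab4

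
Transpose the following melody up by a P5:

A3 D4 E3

E4 A4 B3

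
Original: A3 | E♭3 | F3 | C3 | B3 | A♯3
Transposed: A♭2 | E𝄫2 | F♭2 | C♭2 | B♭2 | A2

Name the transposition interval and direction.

down an augmented octave

From A3 to Ab2 is 8 letter names — an octave of some quality.
Ab2 to A3 is 13 semitones, which makes it an augmented octave; the second version is lower, so the direction is down.
Checking another pair — A#3 → A2 — gives the same interval.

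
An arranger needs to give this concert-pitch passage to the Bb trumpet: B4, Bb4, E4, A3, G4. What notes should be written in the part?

The Bb trumpet sounds a major second below written, so the written part must be a major second above concert — transpose each note up.
B4 gives C#5
Bb4 gives C5
E4 gives F#4
A3 gives B3
G4 gives A4

C#5 C5 F#4 B3 A4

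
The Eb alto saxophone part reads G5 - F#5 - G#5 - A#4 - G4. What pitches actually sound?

Bb4 A4 B4 C#4 Bb3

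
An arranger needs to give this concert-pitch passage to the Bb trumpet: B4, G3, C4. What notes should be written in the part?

C#5 A3 D4

Written C4 sounds as Bb3 on the Bb trumpet, so concert pitches are written a major second up.
B4 gives C#5
G3 gives A3
C4 gives D4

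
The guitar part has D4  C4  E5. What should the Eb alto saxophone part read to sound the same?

B3 A3 C#5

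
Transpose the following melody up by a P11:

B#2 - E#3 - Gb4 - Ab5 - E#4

B#2 up a perfect eleventh is E#4.
A perfect eleventh up from E#3 gives A#4.
Gb4 up a perfect eleventh is Cb6.
Ab5: an eleventh up reaches D, and 17 semitones makes it Db7.
E#4: an eleventh up reaches A, and 17 semitones makes it A#5.

E#4 A#4 Cb6 Db7 A#5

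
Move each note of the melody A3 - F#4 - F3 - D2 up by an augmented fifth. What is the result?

E#4 C##5 C#4 A#2

A3 becomes E#4
F#4 becomes C##5
F3 becomes C#4
D2 becomes A#2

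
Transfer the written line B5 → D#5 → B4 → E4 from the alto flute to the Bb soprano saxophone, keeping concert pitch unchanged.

G#5 B#4 G#4 C#4

First find concert pitch: the alto flute sounds a perfect fourth below written, so B5 D#5 B4 E4 sounds F#5 A#4 F#4 B3.
Then write for Bb soprano saxophone: it sounds a major second below written, so the part must be a major second above concert.
F#5 → G#5
A#4 → B#4
F#4 → G#4
B3 → C#4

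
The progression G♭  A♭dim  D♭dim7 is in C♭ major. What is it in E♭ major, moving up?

Bb Cdim Fdim7

C♭ major up to E♭ major is a major third; each chord root moves by that interval while the quality stays the same.
G♭: root G♭ up a major third → Bb, giving Bb.
A♭dim: root A♭ up a major third → C, giving Cdim.
D♭dim7: root D♭ up a major third → F, giving Fdim7.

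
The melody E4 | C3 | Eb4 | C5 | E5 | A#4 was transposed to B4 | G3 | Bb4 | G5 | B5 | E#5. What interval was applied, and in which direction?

up a perfect fifth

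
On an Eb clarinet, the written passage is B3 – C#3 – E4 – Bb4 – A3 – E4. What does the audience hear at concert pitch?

The Eb clarinet sounds a minor third above written, so transpose each written note up a minor third.
B3 → D4
C#3 → E3
E4 → G4
Bb4 → Db5
A3 → C4
E4 → G4

D4 E3 G4 Db5 C4 G4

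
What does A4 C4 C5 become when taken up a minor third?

C5 Eb4 Eb5

A4 gives C5
C4 gives Eb4
C5 gives Eb5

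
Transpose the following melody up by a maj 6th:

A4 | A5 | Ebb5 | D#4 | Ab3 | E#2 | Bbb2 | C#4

A4 becomes F#5
A5 becomes F#6
Ebb5 becomes Cb6
D#4 becomes B#4
Ab3 becomes F4
E#2 becomes C##3
Bbb2 becomes Gb3
C#4 becomes A#4

F#5 F#6 Cb6 B#4 F4 C##3 Gb3 A#4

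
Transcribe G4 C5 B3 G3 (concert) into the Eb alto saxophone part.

The Eb alto saxophone sounds a major sixth below written, so the written part must be a major sixth above concert — transpose each note up.
G4 -> E5
C5 -> A5
B3 -> G#4
G3 -> E4

E5 A5 G#4 E4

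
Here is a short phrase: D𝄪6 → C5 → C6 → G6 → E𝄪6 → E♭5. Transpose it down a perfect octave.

D##6 gives D##5
C5 gives C4
C6 gives C5
G6 gives G5
E##6 gives E##5
Eb5 gives Eb4

D##5 C4 C5 G5 E##5 Eb4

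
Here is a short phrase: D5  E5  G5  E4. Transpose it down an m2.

C#5 D#5 F#5 D#4

D5 becomes C#5
E5 becomes D#5
G5 becomes F#5
E4 becomes D#4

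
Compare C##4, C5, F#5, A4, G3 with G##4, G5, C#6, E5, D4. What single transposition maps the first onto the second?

up a perfect fifth

From C##4 to G##4 is 5 letter names — a fifth of some quality.
C##4 to G##4 is 7 semitones, which makes it a perfect fifth; the second version is higher, so the direction is up.
Checking another pair — G3 → D4 — gives the same interval.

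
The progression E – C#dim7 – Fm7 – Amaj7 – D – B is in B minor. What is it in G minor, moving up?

C Adim7 Dbm7 Fmaj7 Bb G

B minor up to G minor is a minor sixth; each chord root moves by that interval while the quality stays the same.
E: root E up a minor sixth → C, giving C.
C#dim7: root C# up a minor sixth → A, giving Adim7.
Fm7: root F up a minor sixth → Db, giving Dbm7.
Amaj7: root A up a minor sixth → F, giving Fmaj7.
D: root D up a minor sixth → Bb, giving Bb.
B: root B up a minor sixth → G, giving G.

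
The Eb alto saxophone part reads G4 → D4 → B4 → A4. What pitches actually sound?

Bb3 F3 D4 C4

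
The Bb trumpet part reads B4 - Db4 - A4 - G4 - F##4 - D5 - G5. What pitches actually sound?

A4 Cb4 G4 F4 E#4 C5 F5

Written C4 on the Bb trumpet sounds as Bb3, a major second lower; apply that shift to every note.
B4 → A4
Db4 → Cb4
A4 → G4
G4 → F4
F##4 → E#4
D5 → C5
G5 → F5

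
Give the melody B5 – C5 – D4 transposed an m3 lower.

G#5 A4 B3

B5 down a minor third is G#5.
C5 down a minor third is A4.
D4 down a minor third is B3.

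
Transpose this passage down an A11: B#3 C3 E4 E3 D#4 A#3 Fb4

B#3 -> F#2
C3 -> Gb1
E4 -> Bb2
E3 -> Bb1
D#4 -> A2
A#3 -> E2
Fb4 -> Cbb3

F#2 Gb1 Bb2 Bb1 A2 E2 Cbb3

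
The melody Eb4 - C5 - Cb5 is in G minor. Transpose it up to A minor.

F4 D5 Db5

From G up to A is a major second; apply that to each pitch.
Eb4 gives F4
C5 gives D5
Cb5 gives Db5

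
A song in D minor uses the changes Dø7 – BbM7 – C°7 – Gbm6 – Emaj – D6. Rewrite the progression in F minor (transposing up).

Fø7 DbM7 Eb°7 Bbbm6 Gmaj F6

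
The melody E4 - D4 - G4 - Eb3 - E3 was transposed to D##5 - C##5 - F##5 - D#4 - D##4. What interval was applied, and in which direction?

up an augmented seventh

Take the first pair: E4 → D##5. E to D spans 7 letter names, so the interval is some kind of seventh.
E4 to D##5 is 12 semitones, which makes it an augmented seventh; the second version is higher, so the direction is up.
Checking another pair — E3 → D##4 — gives the same interval.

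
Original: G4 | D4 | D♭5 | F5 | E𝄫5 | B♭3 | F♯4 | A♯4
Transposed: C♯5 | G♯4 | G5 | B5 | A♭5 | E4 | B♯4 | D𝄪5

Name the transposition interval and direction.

From G4 to C#5 is 4 letter names — a fourth of some quality.
G4 to C#5 is 6 semitones, which makes it an augmented fourth; the second version is higher, so the direction is up.
Checking another pair — A#4 → D##5 — gives the same interval.

up an augmented fourth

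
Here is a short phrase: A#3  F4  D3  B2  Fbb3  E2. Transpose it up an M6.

A#3 → F##4
F4 → D5
D3 → B3
B2 → G#3
Fbb3 → Dbb4
E2 → C#3

F##4 D5 B3 G#3 Dbb4 C#3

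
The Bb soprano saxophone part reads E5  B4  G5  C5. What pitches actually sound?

D5 A4 F5 Bb4

The Bb soprano saxophone sounds a major second below written, so transpose each written note down a major second.
E5 gives D5
B4 gives A4
G5 gives F5
C5 gives Bb4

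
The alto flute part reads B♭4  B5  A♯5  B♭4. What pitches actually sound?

F4 F#5 E#5 F4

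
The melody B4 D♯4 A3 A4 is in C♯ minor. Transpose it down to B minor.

A4 C#4 G3 G4

C♯ minor to B minor down is a major second, so every note moves down by that interval.
B4 gives A4
D#4 gives C#4
A3 gives G3
A4 gives G4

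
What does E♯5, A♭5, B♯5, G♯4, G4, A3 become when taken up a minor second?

F#5 Bbb5 C#6 A4 Ab4 Bb3

E#5: a second up reaches F, and 1 semitone makes it F#5.
Ab5: a second up reaches B, and 1 semitone makes it Bbb5.
B#5 up a minor second is C#6.
G#4: a second up reaches A, and 1 semitone makes it A4.
G4: a second up reaches A, and 1 semitone makes it Ab4.
A3: a second up reaches B, and 1 semitone makes it Bb3.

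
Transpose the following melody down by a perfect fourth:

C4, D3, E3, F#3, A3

C4: a fourth down reaches G, and 5 semitones makes it G3.
D3 down a perfect fourth is A2.
E3 down a perfect fourth is B2.
A perfect fourth down from F#3 gives C#3.
A3 down a perfect fourth is E3.

G3 A2 B2 C#3 E3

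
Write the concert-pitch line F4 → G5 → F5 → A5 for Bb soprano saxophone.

G4 A5 G5 B5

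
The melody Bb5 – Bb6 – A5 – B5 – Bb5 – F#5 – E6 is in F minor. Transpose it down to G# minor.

C#5 C#6 B#4 C##5 C#5 G##4 F##5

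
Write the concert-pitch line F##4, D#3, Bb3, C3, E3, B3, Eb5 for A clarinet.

A#4 F#3 Db4 Eb3 G3 D4 Gb5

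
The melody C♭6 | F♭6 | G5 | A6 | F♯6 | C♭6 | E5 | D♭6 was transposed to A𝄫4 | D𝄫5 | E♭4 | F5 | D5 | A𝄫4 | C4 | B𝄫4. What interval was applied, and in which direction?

down a major tenth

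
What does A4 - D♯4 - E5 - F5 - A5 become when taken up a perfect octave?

A4: an octave up reaches A, and 12 semitones makes it A5.
A perfect octave up from D#4 gives D#5.
E5 up a perfect octave is E6.
F5: an octave up reaches F, and 12 semitones makes it F6.
A5 up a perfect octave is A6.

A5 D#5 E6 F6 A6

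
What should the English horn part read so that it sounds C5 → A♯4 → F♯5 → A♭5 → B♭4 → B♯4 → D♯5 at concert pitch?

G5 E#5 C#6 Eb6 F5 F##5 A#5

Written C4 sounds as F3 on the English horn, so concert pitches are written a perfect fifth up.
C5 gives G5
A#4 gives E#5
F#5 gives C#6
Ab5 gives Eb6
Bb4 gives F5
B#4 gives F##5
D#5 gives A#5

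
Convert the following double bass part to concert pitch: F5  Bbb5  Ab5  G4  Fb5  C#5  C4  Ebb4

Written C4 on the double bass sounds as C3, a perfect octave lower; apply that shift to every note.
F5 → F4
Bbb5 → Bbb4
Ab5 → Ab4
G4 → G3
Fb5 → Fb4
C#5 → C#4
C4 → C3
Ebb4 → Ebb3

F4 Bbb4 Ab4 G3 Fb4 C#4 C3 Ebb3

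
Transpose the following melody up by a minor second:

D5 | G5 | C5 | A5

D5 up a minor second is Eb5.
A minor second up from G5 gives Ab5.
C5: a second up reaches D, and 1 semitone makes it Db5.
A5 up a minor second is Bb5.

Eb5 Ab5 Db5 Bb5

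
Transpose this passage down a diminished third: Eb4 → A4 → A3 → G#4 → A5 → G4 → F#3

Eb4 to C#4
A4 to F##4
A3 to F##3
G#4 to E##4
A5 to F##5
G4 to E#4
F#3 to D##3

C#4 F##4 F##3 E##4 F##5 E#4 D##3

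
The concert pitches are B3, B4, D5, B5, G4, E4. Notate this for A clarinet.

D4 D5 F5 D6 Bb4 G4

The A clarinet sounds a minor third below written, so the written part must be a minor third above concert — transpose each note up.
B3 -> D4
B4 -> D5
D5 -> F5
B5 -> D6
G4 -> Bb4
E4 -> G4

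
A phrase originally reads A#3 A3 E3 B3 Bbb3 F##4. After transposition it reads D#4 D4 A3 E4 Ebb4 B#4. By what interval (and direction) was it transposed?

up a perfect fourth

Take the first pair: A#3 → D#4. A to D spans 4 letter names, so the interval is some kind of fourth.
A#3 to D#4 is 5 semitones, which makes it a perfect fourth; the second version is higher, so the direction is up.
Checking another pair — F##4 → B#4 — gives the same interval.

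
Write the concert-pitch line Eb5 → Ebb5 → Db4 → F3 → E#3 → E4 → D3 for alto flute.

Ab5 Abb5 Gb4 Bb3 A#3 A4 G3

The alto flute sounds a perfect fourth below written, so the written part must be a perfect fourth above concert — transpose each note up.
Eb5 gives Ab5
Ebb5 gives Abb5
Db4 gives Gb4
F3 gives Bb3
E#3 gives A#3
E4 gives A4
D3 gives G3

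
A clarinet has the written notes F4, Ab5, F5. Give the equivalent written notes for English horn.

A4 C6 A5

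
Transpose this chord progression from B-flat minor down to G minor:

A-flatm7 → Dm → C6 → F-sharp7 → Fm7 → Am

Fm7 Bm A6 D#7 Dm7 F#m

B-flat minor down to G minor is a minor third; each chord root moves by that interval while the quality stays the same.
A-flatm7: root A-flat down a minor third → F, giving Fm7.
Dm: root D down a minor third → B, giving Bm.
C6: root C down a minor third → A, giving A6.
F-sharp7: root F-sharp down a minor third → D#, giving D#7.
Fm7: root F down a minor third → D, giving Dm7.
Am: root A down a minor third → F#, giving F#m.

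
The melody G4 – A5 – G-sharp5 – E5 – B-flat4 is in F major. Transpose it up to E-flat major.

F major to E-flat major up is a minor seventh, so every note moves up by that interval.
G4 to F5
A5 to G6
G#5 to F#6
E5 to D6
Bb4 to Ab5

F5 G6 F#6 D6 Ab5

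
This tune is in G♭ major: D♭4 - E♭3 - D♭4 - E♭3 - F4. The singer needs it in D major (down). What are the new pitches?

A3 B2 A3 B2 C#4

G♭ major to D major down is a diminished fourth, so every note moves down by that interval.
Db4 gives A3
Eb3 gives B2
Db4 gives A3
Eb3 gives B2
F4 gives C#4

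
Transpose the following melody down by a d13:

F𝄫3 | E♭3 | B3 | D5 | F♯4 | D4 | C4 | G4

Ab1 G#1 D##2 F##3 A##2 F##2 E#2 B#2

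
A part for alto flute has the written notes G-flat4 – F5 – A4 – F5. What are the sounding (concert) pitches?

Db4 C5 E4 C5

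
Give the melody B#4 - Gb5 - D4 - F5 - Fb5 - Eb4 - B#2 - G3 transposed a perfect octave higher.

B#4 up a perfect octave is B#5.
Gb5 up a perfect octave is Gb6.
D4 up a perfect octave is D5.
A perfect octave up from F5 gives F6.
A perfect octave up from Fb5 gives Fb6.
Eb4 up a perfect octave is Eb5.
B#2 up a perfect octave is B#3.
A perfect octave up from G3 gives G4.

B#5 Gb6 D5 F6 Fb6 Eb5 B#3 G4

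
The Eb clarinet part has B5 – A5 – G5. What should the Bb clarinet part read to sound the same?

First find concert pitch: the Eb clarinet sounds a minor third above written, so B5 A5 G5 sounds D6 C6 Bb5.
Then write for Bb clarinet: it sounds a major second below written, so the part must be a major second above concert.
D6 → E6
C6 → D6
Bb5 → C6

E6 D6 C6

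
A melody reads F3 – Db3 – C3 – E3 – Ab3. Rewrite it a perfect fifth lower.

Bb2 Gb2 F2 A2 Db3

F3 down a perfect fifth is Bb2.
Db3 down a perfect fifth is Gb2.
C3 down a perfect fifth is F2.
A perfect fifth down from E3 gives A2.
Ab3: a fifth down reaches D, and 7 semitones makes it Db3.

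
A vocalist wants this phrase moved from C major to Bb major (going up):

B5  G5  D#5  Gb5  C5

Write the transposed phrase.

A6 F6 C#6 Fb6 Bb5

C major to Bb major up is a minor seventh, so every note moves up by that interval.
B5 to A6
G5 to F6
D#5 to C#6
Gb5 to Fb6
C5 to Bb5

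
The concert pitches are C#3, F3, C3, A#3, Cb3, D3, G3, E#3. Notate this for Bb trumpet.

D#3 G3 D3 B#3 Db3 E3 A3 F##3

The Bb trumpet sounds a major second below written, so the written part must be a major second above concert — transpose each note up.
C#3 gives D#3
F3 gives G3
C3 gives D3
A#3 gives B#3
Cb3 gives Db3
D3 gives E3
G3 gives A3
E#3 gives F##3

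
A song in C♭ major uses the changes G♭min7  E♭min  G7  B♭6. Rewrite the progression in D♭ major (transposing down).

C♭ major down to D♭ major is a minor seventh; each chord root moves by that interval while the quality stays the same.
G♭min7: root G♭ down a minor seventh → Ab, giving Abmin7.
E♭min: root E♭ down a minor seventh → F, giving Fmin.
G7: root G down a minor seventh → A, giving A7.
B♭6: root B♭ down a minor seventh → C, giving C6.

Abmin7 Fmin A7 C6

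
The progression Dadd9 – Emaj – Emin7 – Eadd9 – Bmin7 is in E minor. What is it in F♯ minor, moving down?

Eadd9 F#maj F#min7 F#add9 C#min7

E minor down to F♯ minor is a minor seventh; each chord root moves by that interval while the quality stays the same.
Dadd9: root D down a minor seventh → E, giving Eadd9.
Emaj: root E down a minor seventh → F#, giving F#maj.
Emin7: root E down a minor seventh → F#, giving F#min7.
Eadd9: root E down a minor seventh → F#, giving F#add9.
Bmin7: root B down a minor seventh → C#, giving C#min7.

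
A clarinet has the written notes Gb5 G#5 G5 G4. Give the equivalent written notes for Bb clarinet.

F5 F##5 F#5 F#4

First find concert pitch: the A clarinet sounds a minor third below written, so Gb5 G#5 G5 G4 sounds Eb5 E#5 E5 E4.
Then write for Bb clarinet: it sounds a major second below written, so the part must be a major second above concert.
Eb5 → F5
E#5 → F##5
E5 → F#5
E4 → F#4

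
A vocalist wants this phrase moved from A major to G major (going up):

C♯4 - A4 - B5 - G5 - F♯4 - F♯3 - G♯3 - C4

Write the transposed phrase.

From A up to G is a minor seventh; apply that to each pitch.
C#4 becomes B4
A4 becomes G5
B5 becomes A6
G5 becomes F6
F#4 becomes E5
F#3 becomes E4
G#3 becomes F#4
C4 becomes Bb4

B4 G5 A6 F6 E5 E4 F#4 Bb4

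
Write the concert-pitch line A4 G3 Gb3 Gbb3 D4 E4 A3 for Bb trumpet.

The Bb trumpet sounds a major second below written, so the written part must be a major second above concert — transpose each note up.
A4 gives B4
G3 gives A3
Gb3 gives Ab3
Gbb3 gives Abb3
D4 gives E4
E4 gives F#4
A3 gives B3

B4 A3 Ab3 Abb3 E4 F#4 B3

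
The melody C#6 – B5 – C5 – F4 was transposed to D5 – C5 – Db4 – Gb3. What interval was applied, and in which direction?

Take the first pair: C#6 → D5. C to D spans 7 letter names, so the interval is some kind of seventh.
D5 to C#6 is 11 semitones, which makes it a major seventh; the second version is lower, so the direction is down.
Checking another pair — F4 → Gb3 — gives the same interval.

down a major seventh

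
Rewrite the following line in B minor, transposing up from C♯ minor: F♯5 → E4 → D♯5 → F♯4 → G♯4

E6 D5 C#6 E5 F#5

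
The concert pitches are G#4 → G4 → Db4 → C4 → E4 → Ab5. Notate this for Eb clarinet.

E#4 E4 Bb3 A3 C#4 F5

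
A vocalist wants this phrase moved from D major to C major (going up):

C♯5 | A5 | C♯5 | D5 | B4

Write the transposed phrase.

B5 G6 B5 C6 A5

From D up to C is a minor seventh; apply that to each pitch.
C#5 -> B5
A5 -> G6
C#5 -> B5
D5 -> C6
B4 -> A5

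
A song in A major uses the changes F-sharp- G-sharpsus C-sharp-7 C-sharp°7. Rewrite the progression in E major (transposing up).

A major up to E major is a perfect fifth; each chord root moves by that interval while the quality stays the same.
F-sharp-: root F-sharp up a perfect fifth → C#, giving C#-.
G-sharpsus: root G-sharp up a perfect fifth → D#, giving D#sus.
C-sharp-7: root C-sharp up a perfect fifth → G#, giving G#-7.
C-sharp°7: root C-sharp up a perfect fifth → G#, giving G#°7.

C#- D#sus G#-7 G#°7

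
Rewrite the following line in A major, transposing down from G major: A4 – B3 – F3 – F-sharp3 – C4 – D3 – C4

B3 C#3 G2 G#2 D3 E2 D3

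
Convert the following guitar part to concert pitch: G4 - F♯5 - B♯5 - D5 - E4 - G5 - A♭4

G3 F#4 B#4 D4 E3 G4 Ab3

Written C4 on the guitar sounds as C3, a perfect octave lower; apply that shift to every note.
G4 -> G3
F#5 -> F#4
B#5 -> B#4
D5 -> D4
E4 -> E3
G5 -> G4
Ab4 -> Ab3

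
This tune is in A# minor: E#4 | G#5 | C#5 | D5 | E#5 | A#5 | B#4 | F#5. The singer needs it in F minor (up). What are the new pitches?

C5 Eb6 Ab5 Bbb5 C6 F6 G5 Db6

From A# up to F is a diminished sixth; apply that to each pitch.
E#4 becomes C5
G#5 becomes Eb6
C#5 becomes Ab5
D5 becomes Bbb5
E#5 becomes C6
A#5 becomes F6
B#4 becomes G5
F#5 becomes Db6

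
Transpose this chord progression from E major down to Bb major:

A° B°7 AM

E major down to Bb major is an augmented fourth; each chord root moves by that interval while the quality stays the same.
A°: root A down an augmented fourth → Eb, giving Eb°.
B°7: root B down an augmented fourth → F, giving F°7.
AM: root A down an augmented fourth → Eb, giving EbM.

Eb° F°7 EbM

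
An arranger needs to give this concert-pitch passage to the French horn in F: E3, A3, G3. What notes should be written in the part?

Written C4 sounds as F3 on the French horn in F, so concert pitches are written a perfect fifth up.
E3 becomes B3
A3 becomes E4
G3 becomes D4

B3 E4 D4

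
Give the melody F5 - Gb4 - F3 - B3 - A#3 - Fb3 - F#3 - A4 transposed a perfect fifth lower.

F5 down a perfect fifth is Bb4.
Gb4: a fifth down reaches C, and 7 semitones makes it Cb4.
F3 down a perfect fifth is Bb2.
B3: a fifth down reaches E, and 7 semitones makes it E3.
A#3: a fifth down reaches D, and 7 semitones makes it D#3.
Fb3: a fifth down reaches B, and 7 semitones makes it Bbb2.
A perfect fifth down from F#3 gives B2.
A4: a fifth down reaches D, and 7 semitones makes it D4.

Bb4 Cb4 Bb2 E3 D#3 Bbb2 B2 D4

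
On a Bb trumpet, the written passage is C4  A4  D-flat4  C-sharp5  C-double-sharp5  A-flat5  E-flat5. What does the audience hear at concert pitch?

Written C4 on the Bb trumpet sounds as Bb3, a major second lower; apply that shift to every note.
C4 → Bb3
A4 → G4
Db4 → Cb4
C#5 → B4
C##5 → B#4
Ab5 → Gb5
Eb5 → Db5

Bb3 G4 Cb4 B4 B#4 Gb5 Db5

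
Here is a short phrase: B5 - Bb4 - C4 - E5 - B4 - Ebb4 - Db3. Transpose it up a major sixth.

G#6 G5 A4 C#6 G#5 Cb5 Bb3

B5: a sixth up reaches G, and 9 semitones makes it G#6.
Bb4: a sixth up reaches G, and 9 semitones makes it G5.
C4: a sixth up reaches A, and 9 semitones makes it A4.
E5: a sixth up reaches C, and 9 semitones makes it C#6.
A major sixth up from B4 gives G#5.
Ebb4: a sixth up reaches C, and 9 semitones makes it Cb5.
Db3: a sixth up reaches B, and 9 semitones makes it Bb3.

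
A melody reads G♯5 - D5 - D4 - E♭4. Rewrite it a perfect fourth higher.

C#6 G5 G4 Ab4

G#5 becomes C#6
D5 becomes G5
D4 becomes G4
Eb4 becomes Ab4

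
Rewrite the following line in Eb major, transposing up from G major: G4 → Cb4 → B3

From G up to Eb is a minor sixth; apply that to each pitch.
G4 gives Eb5
Cb4 gives Abb4
B3 gives G4

Eb5 Abb4 G4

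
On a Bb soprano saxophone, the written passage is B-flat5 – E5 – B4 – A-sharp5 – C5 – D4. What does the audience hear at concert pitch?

Written C4 on the Bb soprano saxophone sounds as Bb3, a major second lower; apply that shift to every note.
Bb5 to Ab5
E5 to D5
B4 to A4
A#5 to G#5
C5 to Bb4
D4 to C4

Ab5 D5 A4 G#5 Bb4 C4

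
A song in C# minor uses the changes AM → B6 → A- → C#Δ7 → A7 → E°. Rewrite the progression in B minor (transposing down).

GM A6 G- BΔ7 G7 D°

C# minor down to B minor is a major second; each chord root moves by that interval while the quality stays the same.
AM: root A down a major second → G, giving GM.
B6: root B down a major second → A, giving A6.
A-: root A down a major second → G, giving G-.
C#Δ7: root C# down a major second → B, giving BΔ7.
A7: root A down a major second → G, giving G7.
E°: root E down a major second → D, giving D°.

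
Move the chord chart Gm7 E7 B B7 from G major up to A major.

Am7 F#7 C# C#7

G major up to A major is a major second; each chord root moves by that interval while the quality stays the same.
Gm7: root G up a major second → A, giving Am7.
E7: root E up a major second → F#, giving F#7.
B: root B up a major second → C#, giving C#.
B7: root B up a major second → C#, giving C#7.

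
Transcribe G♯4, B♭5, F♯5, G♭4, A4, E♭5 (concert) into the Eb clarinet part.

E#4 G5 D#5 Eb4 F#4 C5

Written C4 sounds as Eb4 on the Eb clarinet, so concert pitches are written a minor third down.
G#4 gives E#4
Bb5 gives G5
F#5 gives D#5
Gb4 gives Eb4
A4 gives F#4
Eb5 gives C5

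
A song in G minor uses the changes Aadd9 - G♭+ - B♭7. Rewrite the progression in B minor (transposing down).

C#add9 Bb+ D7

G minor down to B minor is a minor sixth; each chord root moves by that interval while the quality stays the same.
Aadd9: root A down a minor sixth → C#, giving C#add9.
G♭+: root G♭ down a minor sixth → Bb, giving Bb+.
B♭7: root B♭ down a minor sixth → D, giving D7.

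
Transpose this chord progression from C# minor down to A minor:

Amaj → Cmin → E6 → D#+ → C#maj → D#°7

C# minor down to A minor is a major third; each chord root moves by that interval while the quality stays the same.
Amaj: root A down a major third → F, giving Fmaj.
Cmin: root C down a major third → Ab, giving Abmin.
E6: root E down a major third → C, giving C6.
D#+: root D# down a major third → B, giving B+.
C#maj: root C# down a major third → A, giving Amaj.
D#°7: root D# down a major third → B, giving B°7.

Fmaj Abmin C6 B+ Amaj B°7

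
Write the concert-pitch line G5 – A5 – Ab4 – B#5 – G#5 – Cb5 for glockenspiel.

G3 A3 Ab2 B#3 G#3 Cb3

The glockenspiel sounds a perfect fifteenth above written, so the written part must be a perfect fifteenth below concert — transpose each note down.
G5 to G3
A5 to A3
Ab4 to Ab2
B#5 to B#3
G#5 to G#3
Cb5 to Cb3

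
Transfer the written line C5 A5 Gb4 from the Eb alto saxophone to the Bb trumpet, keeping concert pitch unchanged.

First find concert pitch: the Eb alto saxophone sounds a major sixth below written, so C5 A5 Gb4 sounds Eb4 C5 Bbb3.
Then write for Bb trumpet: it sounds a major second below written, so the part must be a major second above concert.
Eb4 → F4
C5 → D5
Bbb3 → Cb4

F4 D5 Cb4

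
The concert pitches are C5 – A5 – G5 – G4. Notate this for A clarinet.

Written C4 sounds as A3 on the A clarinet, so concert pitches are written a minor third up.
C5 becomes Eb5
A5 becomes C6
G5 becomes Bb5
G4 becomes Bb4

Eb5 C6 Bb5 Bb4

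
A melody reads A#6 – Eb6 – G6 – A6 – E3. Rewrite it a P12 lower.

A#6 → D#5
Eb6 → Ab4
G6 → C5
A6 → D5
E3 → A1

D#5 Ab4 C5 D5 A1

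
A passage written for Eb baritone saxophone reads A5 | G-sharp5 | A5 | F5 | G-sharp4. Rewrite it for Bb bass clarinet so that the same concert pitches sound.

First find concert pitch: the Eb baritone saxophone sounds a major thirteenth below written, so A5 G-sharp5 A5 F5 G-sharp4 sounds C4 B3 C4 Ab3 B2.
Then write for Bb bass clarinet: it sounds a major ninth below written, so the part must be a major ninth above concert.
C4 → D5
B3 → C#5
C4 → D5
Ab3 → Bb4
B2 → C#4

D5 C#5 D5 Bb4 C#4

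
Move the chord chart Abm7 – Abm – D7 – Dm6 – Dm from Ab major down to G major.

Ab major down to G major is a minor second; each chord root moves by that interval while the quality stays the same.
Abm7: root Ab down a minor second → G, giving Gm7.
Abm: root Ab down a minor second → G, giving Gm.
D7: root D down a minor second → C#, giving C#7.
Dm6: root D down a minor second → C#, giving C#m6.
Dm: root D down a minor second → C#, giving C#m.

Gm7 Gm C#7 C#m6 C#m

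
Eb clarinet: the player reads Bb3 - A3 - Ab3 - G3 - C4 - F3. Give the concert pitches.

Db4 C4 Cb4 Bb3 Eb4 Ab3

The Eb clarinet sounds a minor third above written, so transpose each written note up a minor third.
Bb3 becomes Db4
A3 becomes C4
Ab3 becomes Cb4
G3 becomes Bb3
C4 becomes Eb4
F3 becomes Ab3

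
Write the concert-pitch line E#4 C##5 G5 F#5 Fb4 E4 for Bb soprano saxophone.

F##4 D##5 A5 G#5 Gb4 F#4

The Bb soprano saxophone sounds a major second below written, so the written part must be a major second above concert — transpose each note up.
E#4 gives F##4
C##5 gives D##5
G5 gives A5
F#5 gives G#5
Fb4 gives Gb4
E4 gives F#4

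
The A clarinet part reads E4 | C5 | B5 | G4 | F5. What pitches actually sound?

C#4 A4 G#5 E4 D5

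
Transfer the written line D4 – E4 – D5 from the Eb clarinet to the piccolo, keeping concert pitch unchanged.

First find concert pitch: the Eb clarinet sounds a minor third above written, so D4 E4 D5 sounds F4 G4 F5.
Then write for piccolo: it sounds a perfect octave above written, so the part must be a perfect octave below concert.
F4 → F3
G4 → G3
F5 → F4

F3 G3 F4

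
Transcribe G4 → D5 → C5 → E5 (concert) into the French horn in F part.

D5 A5 G5 B5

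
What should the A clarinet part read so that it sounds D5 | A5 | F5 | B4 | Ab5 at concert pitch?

F5 C6 Ab5 D5 Cb6

The A clarinet sounds a minor third below written, so the written part must be a minor third above concert — transpose each note up.
D5 -> F5
A5 -> C6
F5 -> Ab5
B4 -> D5
Ab5 -> Cb6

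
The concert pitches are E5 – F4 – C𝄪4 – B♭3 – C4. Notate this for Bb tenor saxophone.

F#6 G5 D##5 C5 D5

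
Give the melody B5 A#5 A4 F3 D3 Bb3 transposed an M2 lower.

B5 down a major second is A5.
A#5: a second down reaches G, and 2 semitones makes it G#5.
A4: a second down reaches G, and 2 semitones makes it G4.
F3: a second down reaches E, and 2 semitones makes it Eb3.
D3: a second down reaches C, and 2 semitones makes it C3.
Bb3 down a major second is Ab3.

A5 G#5 G4 Eb3 C3 Ab3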